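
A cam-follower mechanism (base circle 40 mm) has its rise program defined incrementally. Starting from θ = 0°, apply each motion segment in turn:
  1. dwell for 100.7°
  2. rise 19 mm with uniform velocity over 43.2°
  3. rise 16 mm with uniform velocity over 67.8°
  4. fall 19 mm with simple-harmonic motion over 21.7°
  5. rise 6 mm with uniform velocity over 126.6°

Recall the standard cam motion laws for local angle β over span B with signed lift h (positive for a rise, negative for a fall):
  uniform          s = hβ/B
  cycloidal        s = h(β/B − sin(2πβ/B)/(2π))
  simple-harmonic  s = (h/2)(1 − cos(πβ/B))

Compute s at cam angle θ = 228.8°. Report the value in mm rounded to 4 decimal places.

seg 1 [0°–100.7°] dwell: s stays 0.0000
seg 2 [100.7°–143.9°] uniform, h=19: full span → s += 19 → s = 19.0000
seg 3 [143.9°–211.7°] uniform, h=16: full span → s += 16 → s = 35.0000
seg 4 [211.7°–233.4°] simple-harmonic, h=-19: θ=228.8° here. β=17.1, B=21.7. -19/2·(1 − cos(π·0.7880)) = -16.9701 → s = 18.0299

18.0299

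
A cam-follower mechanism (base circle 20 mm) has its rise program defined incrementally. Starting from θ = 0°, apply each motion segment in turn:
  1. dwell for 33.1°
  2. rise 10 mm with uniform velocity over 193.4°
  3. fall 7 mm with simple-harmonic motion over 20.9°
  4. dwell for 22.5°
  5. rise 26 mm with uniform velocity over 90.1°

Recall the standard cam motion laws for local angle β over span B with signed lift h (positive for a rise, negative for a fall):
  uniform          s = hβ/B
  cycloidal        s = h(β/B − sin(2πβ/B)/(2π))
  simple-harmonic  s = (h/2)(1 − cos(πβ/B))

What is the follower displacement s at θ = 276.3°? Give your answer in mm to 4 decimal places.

seg 1 [0°–33.1°] dwell: s stays 0.0000
seg 2 [33.1°–226.5°] uniform, h=10: full span → s += 10 → s = 10.0000
seg 3 [226.5°–247.4°] simple-harmonic, h=-7: full span → s += -7 → s = 3.0000
seg 4 [247.4°–269.9°] dwell: s stays 3.0000
seg 5 [269.9°–360°] uniform, h=26: θ=276.3° here. β=6.4, B=90.1. 26·6.4/90.1 = 1.8468 → s = 4.8468

4.8468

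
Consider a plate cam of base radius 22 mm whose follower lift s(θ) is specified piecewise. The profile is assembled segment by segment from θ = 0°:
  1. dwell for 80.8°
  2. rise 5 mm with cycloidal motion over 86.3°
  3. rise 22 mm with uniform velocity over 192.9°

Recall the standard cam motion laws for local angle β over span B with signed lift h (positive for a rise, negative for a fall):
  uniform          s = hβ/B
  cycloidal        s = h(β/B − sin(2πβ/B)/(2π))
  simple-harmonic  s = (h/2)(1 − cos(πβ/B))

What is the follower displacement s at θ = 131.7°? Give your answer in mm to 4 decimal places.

seg 1 [0°–80.8°] dwell: s stays 0.0000
seg 2 [80.8°–167.1°] cycloidal, h=5: θ=131.7° here. β=50.9, B=86.3. 5·(0.5898 − sin(2π·0.5898)/(2π)) = 3.3746 → s = 3.3746

3.3746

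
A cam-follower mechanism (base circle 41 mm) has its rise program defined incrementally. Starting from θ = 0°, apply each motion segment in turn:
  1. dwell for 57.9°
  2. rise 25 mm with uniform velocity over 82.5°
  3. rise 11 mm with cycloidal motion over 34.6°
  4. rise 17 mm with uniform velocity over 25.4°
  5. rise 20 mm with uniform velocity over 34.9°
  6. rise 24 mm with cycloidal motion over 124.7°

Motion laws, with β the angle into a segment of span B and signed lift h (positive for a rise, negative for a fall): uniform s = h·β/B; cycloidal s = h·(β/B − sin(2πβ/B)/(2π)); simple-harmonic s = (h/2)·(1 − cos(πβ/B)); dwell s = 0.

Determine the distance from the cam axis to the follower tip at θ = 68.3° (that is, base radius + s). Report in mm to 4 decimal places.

seg 1 [0°–57.9°] dwell: s stays 0.0000
seg 2 [57.9°–140.4°] uniform, h=25: θ=68.3° here. β=10.4, B=82.5. 25·10.4/82.5 = 3.1515 → s = 3.1515
radial distance = base radius + s = 41 + 3.1515 = 44.1515

44.1515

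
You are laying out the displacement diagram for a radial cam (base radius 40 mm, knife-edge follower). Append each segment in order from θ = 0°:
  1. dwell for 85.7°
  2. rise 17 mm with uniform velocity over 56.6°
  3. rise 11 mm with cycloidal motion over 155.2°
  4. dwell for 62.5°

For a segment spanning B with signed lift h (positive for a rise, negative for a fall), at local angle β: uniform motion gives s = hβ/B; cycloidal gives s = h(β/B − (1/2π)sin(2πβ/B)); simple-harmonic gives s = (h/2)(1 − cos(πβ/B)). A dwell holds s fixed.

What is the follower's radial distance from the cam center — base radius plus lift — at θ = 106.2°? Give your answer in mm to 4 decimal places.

seg 1 [0°–85.7°] dwell: s stays 0.0000
seg 2 [85.7°–142.3°] uniform, h=17: θ=106.2° here. β=20.5, B=56.6. 17·20.5/56.6 = 6.1572 → s = 6.1572
radial distance = base radius + s = 40 + 6.1572 = 46.1572

46.1572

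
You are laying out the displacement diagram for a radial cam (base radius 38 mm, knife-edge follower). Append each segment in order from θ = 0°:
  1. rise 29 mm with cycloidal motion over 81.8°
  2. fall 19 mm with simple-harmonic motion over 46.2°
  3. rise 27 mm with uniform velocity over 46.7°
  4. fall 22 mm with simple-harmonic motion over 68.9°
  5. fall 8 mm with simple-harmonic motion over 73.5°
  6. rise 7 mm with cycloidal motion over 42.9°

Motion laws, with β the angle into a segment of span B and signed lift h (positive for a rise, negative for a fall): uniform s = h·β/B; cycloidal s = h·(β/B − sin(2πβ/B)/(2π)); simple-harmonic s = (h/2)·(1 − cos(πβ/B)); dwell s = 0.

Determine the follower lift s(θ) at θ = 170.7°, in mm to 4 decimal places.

seg 1 [0°–81.8°] cycloidal, h=29: full span → s += 29 → s = 29.0000
seg 2 [81.8°–128°] simple-harmonic, h=-19: full span → s += -19 → s = 10.0000
seg 3 [128°–174.7°] uniform, h=27: θ=170.7° here. β=42.7, B=46.7. 27·42.7/46.7 = 24.6874 → s = 34.6874

34.6874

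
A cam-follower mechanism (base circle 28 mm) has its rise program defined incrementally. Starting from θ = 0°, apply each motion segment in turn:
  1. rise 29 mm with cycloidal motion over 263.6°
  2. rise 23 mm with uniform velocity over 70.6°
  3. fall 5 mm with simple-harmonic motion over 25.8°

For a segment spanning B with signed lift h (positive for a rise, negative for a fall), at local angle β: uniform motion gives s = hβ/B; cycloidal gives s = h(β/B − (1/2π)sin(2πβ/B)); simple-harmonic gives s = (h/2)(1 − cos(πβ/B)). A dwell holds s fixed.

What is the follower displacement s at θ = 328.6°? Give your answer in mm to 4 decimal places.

seg 1 [0°–263.6°] cycloidal, h=29: full span → s += 29 → s = 29.0000
seg 2 [263.6°–334.2°] uniform, h=23: θ=328.6° here. β=65, B=70.6. 23·65/70.6 = 21.1756 → s = 50.1756

50.1756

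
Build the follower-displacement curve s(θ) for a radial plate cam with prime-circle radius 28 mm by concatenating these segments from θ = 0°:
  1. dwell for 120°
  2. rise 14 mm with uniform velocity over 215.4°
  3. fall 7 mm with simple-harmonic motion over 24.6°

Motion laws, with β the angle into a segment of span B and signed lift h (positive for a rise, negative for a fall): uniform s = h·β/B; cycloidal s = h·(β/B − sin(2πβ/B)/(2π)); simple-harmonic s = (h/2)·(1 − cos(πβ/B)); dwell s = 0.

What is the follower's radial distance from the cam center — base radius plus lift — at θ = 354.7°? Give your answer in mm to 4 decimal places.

seg 1 [0°–120°] dwell: s stays 0.0000
seg 2 [120°–335.4°] uniform, h=14: full span → s += 14 → s = 14.0000
seg 3 [335.4°–360°] simple-harmonic, h=-7: θ=354.7° here. β=19.3, B=24.6. -7/2·(1 − cos(π·0.7846)) = -6.2284 → s = 7.7716
radial distance = base radius + s = 28 + 7.7716 = 35.7716

35.7716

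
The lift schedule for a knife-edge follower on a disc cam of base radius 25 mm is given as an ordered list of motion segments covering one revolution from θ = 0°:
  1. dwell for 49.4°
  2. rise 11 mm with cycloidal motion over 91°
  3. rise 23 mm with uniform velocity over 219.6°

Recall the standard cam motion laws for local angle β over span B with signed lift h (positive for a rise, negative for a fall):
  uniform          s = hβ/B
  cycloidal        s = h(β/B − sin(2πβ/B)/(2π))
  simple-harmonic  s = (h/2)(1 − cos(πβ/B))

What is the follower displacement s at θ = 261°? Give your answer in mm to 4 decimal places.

seg 1 [0°–49.4°] dwell: s stays 0.0000
seg 2 [49.4°–140.4°] cycloidal, h=11: full span → s += 11 → s = 11.0000
seg 3 [140.4°–360°] uniform, h=23: θ=261° here. β=120.6, B=219.6. 23·120.6/219.6 = 12.6311 → s = 23.6311

23.6311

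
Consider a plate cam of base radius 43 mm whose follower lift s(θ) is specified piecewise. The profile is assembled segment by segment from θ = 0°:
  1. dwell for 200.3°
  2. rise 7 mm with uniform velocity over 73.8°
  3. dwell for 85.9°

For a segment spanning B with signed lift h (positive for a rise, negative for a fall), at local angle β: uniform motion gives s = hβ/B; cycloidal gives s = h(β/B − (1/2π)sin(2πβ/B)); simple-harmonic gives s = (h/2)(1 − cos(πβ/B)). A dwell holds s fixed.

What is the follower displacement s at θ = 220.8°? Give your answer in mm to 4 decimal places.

seg 1 [0°–200.3°] dwell: s stays 0.0000
seg 2 [200.3°–274.1°] uniform, h=7: θ=220.8° here. β=20.5, B=73.8. 7·20.5/73.8 = 1.9444 → s = 1.9444

1.9444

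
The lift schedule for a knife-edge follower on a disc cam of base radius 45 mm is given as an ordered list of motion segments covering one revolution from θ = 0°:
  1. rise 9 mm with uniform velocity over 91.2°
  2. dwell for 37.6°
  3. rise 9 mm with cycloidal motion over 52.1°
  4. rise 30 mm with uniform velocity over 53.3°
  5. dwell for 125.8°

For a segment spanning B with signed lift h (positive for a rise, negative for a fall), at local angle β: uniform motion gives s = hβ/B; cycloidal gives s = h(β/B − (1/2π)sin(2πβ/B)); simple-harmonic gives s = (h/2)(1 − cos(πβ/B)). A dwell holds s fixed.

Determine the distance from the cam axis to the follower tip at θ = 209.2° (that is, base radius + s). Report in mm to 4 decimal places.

seg 1 [0°–91.2°] uniform, h=9: full span → s += 9 → s = 9.0000
seg 2 [91.2°–128.8°] dwell: s stays 9.0000
seg 3 [128.8°–180.9°] cycloidal, h=9: full span → s += 9 → s = 18.0000
seg 4 [180.9°–234.2°] uniform, h=30: θ=209.2° here. β=28.3, B=53.3. 30·28.3/53.3 = 15.9287 → s = 33.9287
radial distance = base radius + s = 45 + 33.9287 = 78.9287

78.9287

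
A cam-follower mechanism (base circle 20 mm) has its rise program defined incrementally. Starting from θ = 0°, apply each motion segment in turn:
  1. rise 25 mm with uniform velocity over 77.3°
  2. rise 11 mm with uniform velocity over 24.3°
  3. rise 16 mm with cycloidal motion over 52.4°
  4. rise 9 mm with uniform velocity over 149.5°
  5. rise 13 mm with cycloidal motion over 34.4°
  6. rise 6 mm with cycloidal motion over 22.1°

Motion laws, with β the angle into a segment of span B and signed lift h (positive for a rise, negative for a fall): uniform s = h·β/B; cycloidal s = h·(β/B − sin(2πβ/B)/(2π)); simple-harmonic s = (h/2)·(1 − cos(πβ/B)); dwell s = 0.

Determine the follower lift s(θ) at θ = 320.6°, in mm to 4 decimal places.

seg 1 [0°–77.3°] uniform, h=25: full span → s += 25 → s = 25.0000
seg 2 [77.3°–101.6°] uniform, h=11: full span → s += 11 → s = 36.0000
seg 3 [101.6°–154°] cycloidal, h=16: full span → s += 16 → s = 52.0000
seg 4 [154°–303.5°] uniform, h=9: full span → s += 9 → s = 61.0000
seg 5 [303.5°–337.9°] cycloidal, h=13: θ=320.6° here. β=17.1, B=34.4. 13·(0.4971 − sin(2π·0.4971)/(2π)) = 6.4244 → s = 67.4244

67.4244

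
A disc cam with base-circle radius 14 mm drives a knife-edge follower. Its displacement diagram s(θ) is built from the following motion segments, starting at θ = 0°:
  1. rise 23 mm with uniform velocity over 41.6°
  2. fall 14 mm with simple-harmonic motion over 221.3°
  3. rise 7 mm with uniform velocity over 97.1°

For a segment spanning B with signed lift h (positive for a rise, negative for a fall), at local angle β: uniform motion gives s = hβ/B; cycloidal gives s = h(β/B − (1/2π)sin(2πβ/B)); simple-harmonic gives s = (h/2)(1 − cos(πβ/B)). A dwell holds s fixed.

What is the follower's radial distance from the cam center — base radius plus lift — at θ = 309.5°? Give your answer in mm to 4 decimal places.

seg 1 [0°–41.6°] uniform, h=23: full span → s += 23 → s = 23.0000
seg 2 [41.6°–262.9°] simple-harmonic, h=-14: full span → s += -14 → s = 9.0000
seg 3 [262.9°–360°] uniform, h=7: θ=309.5° here. β=46.6, B=97.1. 7·46.6/97.1 = 3.3594 → s = 12.3594
radial distance = base radius + s = 14 + 12.3594 = 26.3594

26.3594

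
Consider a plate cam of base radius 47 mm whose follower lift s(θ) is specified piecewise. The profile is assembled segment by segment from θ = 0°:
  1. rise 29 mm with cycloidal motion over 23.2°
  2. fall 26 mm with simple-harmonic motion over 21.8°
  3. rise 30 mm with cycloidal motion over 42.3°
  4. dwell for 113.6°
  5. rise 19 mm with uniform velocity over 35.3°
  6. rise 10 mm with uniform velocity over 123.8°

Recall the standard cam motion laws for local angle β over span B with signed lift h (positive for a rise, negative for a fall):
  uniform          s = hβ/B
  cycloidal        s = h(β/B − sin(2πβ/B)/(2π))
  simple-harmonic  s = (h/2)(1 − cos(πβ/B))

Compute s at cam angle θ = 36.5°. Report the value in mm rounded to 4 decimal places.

seg 1 [0°–23.2°] cycloidal, h=29: full span → s += 29 → s = 29.0000
seg 2 [23.2°–45°] simple-harmonic, h=-26: θ=36.5° here. β=13.3, B=21.8. -26/2·(1 − cos(π·0.6101)) = -17.4071 → s = 11.5929

11.5929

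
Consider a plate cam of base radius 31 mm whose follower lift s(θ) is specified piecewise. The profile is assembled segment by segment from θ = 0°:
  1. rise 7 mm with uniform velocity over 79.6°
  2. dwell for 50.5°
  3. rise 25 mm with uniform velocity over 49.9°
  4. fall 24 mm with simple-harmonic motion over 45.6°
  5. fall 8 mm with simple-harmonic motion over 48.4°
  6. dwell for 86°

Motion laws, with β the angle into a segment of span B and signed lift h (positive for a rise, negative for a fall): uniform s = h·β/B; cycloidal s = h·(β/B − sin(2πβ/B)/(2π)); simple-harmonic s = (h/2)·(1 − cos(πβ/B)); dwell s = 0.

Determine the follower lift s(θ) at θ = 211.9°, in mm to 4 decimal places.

seg 1 [0°–79.6°] uniform, h=7: full span → s += 7 → s = 7.0000
seg 2 [79.6°–130.1°] dwell: s stays 7.0000
seg 3 [130.1°–180°] uniform, h=25: full span → s += 25 → s = 32.0000
seg 4 [180°–225.6°] simple-harmonic, h=-24: θ=211.9° here. β=31.9, B=45.6. -24/2·(1 − cos(π·0.6996)) = -19.0400 → s = 12.9600

12.9600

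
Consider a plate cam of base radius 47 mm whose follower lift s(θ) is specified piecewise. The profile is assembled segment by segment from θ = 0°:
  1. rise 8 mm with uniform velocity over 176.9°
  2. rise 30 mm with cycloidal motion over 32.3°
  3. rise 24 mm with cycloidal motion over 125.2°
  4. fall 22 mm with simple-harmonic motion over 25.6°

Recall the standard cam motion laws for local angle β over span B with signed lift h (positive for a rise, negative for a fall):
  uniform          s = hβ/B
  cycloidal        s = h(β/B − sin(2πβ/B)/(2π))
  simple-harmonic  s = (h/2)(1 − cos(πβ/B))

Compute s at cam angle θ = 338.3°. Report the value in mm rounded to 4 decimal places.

seg 1 [0°–176.9°] uniform, h=8: full span → s += 8 → s = 8.0000
seg 2 [176.9°–209.2°] cycloidal, h=30: full span → s += 30 → s = 38.0000
seg 3 [209.2°–334.4°] cycloidal, h=24: full span → s += 24 → s = 62.0000
seg 4 [334.4°–360°] simple-harmonic, h=-22: θ=338.3° here. β=3.9, B=25.6. -22/2·(1 − cos(π·0.1523)) = -1.2360 → s = 60.7640

60.7640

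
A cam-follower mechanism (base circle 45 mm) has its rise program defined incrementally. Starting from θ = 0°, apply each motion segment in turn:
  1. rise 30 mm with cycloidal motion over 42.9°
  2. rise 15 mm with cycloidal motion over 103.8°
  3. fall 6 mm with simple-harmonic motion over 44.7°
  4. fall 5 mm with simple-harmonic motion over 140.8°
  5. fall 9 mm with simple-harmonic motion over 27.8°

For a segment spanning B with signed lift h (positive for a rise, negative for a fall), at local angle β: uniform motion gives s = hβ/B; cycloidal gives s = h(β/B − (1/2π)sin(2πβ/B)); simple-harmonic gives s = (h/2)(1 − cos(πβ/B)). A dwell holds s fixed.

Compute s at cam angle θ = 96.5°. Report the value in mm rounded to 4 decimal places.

seg 1 [0°–42.9°] cycloidal, h=30: full span → s += 30 → s = 30.0000
seg 2 [42.9°–146.7°] cycloidal, h=15: θ=96.5° here. β=53.6, B=103.8. 15·(0.5164 − sin(2π·0.5164)/(2π)) = 7.9909 → s = 37.9909

37.9909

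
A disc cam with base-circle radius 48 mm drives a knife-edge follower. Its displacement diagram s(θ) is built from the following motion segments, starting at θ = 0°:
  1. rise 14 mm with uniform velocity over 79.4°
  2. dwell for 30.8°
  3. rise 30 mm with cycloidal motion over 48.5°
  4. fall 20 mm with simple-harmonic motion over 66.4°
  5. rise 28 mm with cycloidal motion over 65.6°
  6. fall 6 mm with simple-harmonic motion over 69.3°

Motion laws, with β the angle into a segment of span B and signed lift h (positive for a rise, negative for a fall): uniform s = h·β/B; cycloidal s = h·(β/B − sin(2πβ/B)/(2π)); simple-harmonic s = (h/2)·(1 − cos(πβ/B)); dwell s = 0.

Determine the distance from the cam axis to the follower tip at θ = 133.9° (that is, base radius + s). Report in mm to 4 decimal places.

seg 1 [0°–79.4°] uniform, h=14: full span → s += 14 → s = 14.0000
seg 2 [79.4°–110.2°] dwell: s stays 14.0000
seg 3 [110.2°–158.7°] cycloidal, h=30: θ=133.9° here. β=23.7, B=48.5. 30·(0.4887 − sin(2π·0.4887)/(2π)) = 14.3199 → s = 28.3199
radial distance = base radius + s = 48 + 28.3199 = 76.3199

76.3199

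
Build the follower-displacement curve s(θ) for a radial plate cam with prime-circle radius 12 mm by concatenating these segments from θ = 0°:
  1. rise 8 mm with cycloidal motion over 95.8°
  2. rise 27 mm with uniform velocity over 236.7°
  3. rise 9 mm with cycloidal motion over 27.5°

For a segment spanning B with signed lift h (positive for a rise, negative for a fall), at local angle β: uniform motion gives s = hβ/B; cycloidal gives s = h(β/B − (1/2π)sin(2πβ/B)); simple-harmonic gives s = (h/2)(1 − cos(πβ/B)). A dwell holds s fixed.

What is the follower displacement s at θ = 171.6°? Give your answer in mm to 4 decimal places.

seg 1 [0°–95.8°] cycloidal, h=8: full span → s += 8 → s = 8.0000
seg 2 [95.8°–332.5°] uniform, h=27: θ=171.6° here. β=75.8, B=236.7. 27·75.8/236.7 = 8.6464 → s = 16.6464

16.6464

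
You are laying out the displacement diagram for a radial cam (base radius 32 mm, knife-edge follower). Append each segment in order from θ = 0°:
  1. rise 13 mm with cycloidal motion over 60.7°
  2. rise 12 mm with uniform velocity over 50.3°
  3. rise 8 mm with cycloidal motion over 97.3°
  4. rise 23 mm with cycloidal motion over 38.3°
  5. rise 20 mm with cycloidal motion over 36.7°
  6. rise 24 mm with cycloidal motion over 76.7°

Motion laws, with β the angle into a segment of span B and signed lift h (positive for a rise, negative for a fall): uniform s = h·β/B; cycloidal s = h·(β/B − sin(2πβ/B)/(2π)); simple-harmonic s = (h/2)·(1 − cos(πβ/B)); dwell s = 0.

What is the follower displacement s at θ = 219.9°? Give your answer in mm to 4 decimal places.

seg 1 [0°–60.7°] cycloidal, h=13: full span → s += 13 → s = 13.0000
seg 2 [60.7°–111°] uniform, h=12: full span → s += 12 → s = 25.0000
seg 3 [111°–208.3°] cycloidal, h=8: full span → s += 8 → s = 33.0000
seg 4 [208.3°–246.6°] cycloidal, h=23: θ=219.9° here. β=11.6, B=38.3. 23·(0.3029 − sin(2π·0.3029)/(2π)) = 3.5056 → s = 36.5056

36.5056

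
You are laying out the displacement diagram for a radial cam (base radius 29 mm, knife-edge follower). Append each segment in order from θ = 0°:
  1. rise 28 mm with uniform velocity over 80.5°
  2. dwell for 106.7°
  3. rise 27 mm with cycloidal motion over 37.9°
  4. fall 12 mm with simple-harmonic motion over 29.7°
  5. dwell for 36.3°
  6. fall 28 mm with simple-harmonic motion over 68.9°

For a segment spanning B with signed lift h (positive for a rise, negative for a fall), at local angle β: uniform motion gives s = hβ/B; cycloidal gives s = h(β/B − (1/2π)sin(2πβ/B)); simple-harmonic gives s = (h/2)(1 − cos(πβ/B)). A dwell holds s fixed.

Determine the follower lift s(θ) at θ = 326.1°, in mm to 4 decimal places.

seg 1 [0°–80.5°] uniform, h=28: full span → s += 28 → s = 28.0000
seg 2 [80.5°–187.2°] dwell: s stays 28.0000
seg 3 [187.2°–225.1°] cycloidal, h=27: full span → s += 27 → s = 55.0000
seg 4 [225.1°–254.8°] simple-harmonic, h=-12: full span → s += -12 → s = 43.0000
seg 5 [254.8°–291.1°] dwell: s stays 43.0000
seg 6 [291.1°–360°] simple-harmonic, h=-28: θ=326.1° here. β=35, B=68.9. -28/2·(1 − cos(π·0.5080)) = -14.3511 → s = 28.6489

28.6489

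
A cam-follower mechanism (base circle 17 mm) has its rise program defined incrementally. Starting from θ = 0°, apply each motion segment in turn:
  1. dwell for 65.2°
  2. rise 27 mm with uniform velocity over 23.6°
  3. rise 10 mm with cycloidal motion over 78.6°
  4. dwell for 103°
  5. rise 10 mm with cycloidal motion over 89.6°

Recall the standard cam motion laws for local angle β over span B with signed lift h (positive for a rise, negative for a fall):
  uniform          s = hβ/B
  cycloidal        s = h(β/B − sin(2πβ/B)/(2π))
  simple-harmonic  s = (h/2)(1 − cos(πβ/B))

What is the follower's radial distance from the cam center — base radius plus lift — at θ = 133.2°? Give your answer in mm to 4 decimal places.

seg 1 [0°–65.2°] dwell: s stays 0.0000
seg 2 [65.2°–88.8°] uniform, h=27: full span → s += 27 → s = 27.0000
seg 3 [88.8°–167.4°] cycloidal, h=10: θ=133.2° here. β=44.4, B=78.6. 10·(0.5649 − sin(2π·0.5649)/(2π)) = 6.2799 → s = 33.2799
radial distance = base radius + s = 17 + 33.2799 = 50.2799

50.2799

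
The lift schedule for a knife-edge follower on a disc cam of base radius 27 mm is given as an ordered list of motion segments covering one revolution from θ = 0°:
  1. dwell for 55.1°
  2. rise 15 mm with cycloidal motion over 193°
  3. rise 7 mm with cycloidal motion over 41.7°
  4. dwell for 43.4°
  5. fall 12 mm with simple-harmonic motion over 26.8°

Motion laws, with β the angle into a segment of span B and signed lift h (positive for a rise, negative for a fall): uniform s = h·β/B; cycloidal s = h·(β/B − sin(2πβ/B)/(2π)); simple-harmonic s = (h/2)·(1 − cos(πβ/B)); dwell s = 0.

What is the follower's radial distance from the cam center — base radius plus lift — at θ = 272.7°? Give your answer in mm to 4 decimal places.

seg 1 [0°–55.1°] dwell: s stays 0.0000
seg 2 [55.1°–248.1°] cycloidal, h=15: full span → s += 15 → s = 15.0000
seg 3 [248.1°–289.8°] cycloidal, h=7: θ=272.7° here. β=24.6, B=41.7. 7·(0.5899 − sin(2π·0.5899)/(2π)) = 4.7260 → s = 19.7260
radial distance = base radius + s = 27 + 19.7260 = 46.7260

46.7260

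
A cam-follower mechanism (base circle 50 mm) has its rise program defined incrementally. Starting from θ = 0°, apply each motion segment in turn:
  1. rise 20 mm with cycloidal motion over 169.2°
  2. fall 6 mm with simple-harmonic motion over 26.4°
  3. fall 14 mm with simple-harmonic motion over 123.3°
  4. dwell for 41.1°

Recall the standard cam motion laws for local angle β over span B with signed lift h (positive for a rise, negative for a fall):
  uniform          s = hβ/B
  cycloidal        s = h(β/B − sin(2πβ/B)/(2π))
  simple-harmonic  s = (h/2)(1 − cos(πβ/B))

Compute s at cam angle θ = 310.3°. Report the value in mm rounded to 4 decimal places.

seg 1 [0°–169.2°] cycloidal, h=20: full span → s += 20 → s = 20.0000
seg 2 [169.2°–195.6°] simple-harmonic, h=-6: full span → s += -6 → s = 14.0000
seg 3 [195.6°–318.9°] simple-harmonic, h=-14: θ=310.3° here. β=114.7, B=123.3. -14/2·(1 − cos(π·0.9303)) = -13.8326 → s = 0.1674

0.1674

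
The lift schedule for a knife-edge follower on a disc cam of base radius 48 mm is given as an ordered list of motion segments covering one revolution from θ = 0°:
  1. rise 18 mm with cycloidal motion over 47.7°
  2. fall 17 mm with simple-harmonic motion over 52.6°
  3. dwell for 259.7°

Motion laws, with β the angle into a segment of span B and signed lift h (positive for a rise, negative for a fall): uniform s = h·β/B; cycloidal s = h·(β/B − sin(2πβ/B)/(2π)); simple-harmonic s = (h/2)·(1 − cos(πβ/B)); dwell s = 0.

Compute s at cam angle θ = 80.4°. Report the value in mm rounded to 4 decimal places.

seg 1 [0°–47.7°] cycloidal, h=18: full span → s += 18 → s = 18.0000
seg 2 [47.7°–100.3°] simple-harmonic, h=-17: θ=80.4° here. β=32.7, B=52.6. -17/2·(1 − cos(π·0.6217)) = -11.6706 → s = 6.3294

6.3294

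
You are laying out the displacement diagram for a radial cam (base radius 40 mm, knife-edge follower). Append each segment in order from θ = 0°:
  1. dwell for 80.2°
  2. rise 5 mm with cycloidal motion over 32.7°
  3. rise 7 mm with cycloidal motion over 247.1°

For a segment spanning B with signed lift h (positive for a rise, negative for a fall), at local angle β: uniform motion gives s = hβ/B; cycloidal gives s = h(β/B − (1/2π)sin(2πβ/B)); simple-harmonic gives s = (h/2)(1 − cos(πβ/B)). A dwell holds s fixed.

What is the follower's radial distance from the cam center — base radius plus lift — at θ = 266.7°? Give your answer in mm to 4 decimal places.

seg 1 [0°–80.2°] dwell: s stays 0.0000
seg 2 [80.2°–112.9°] cycloidal, h=5: full span → s += 5 → s = 5.0000
seg 3 [112.9°–360°] cycloidal, h=7: θ=266.7° here. β=153.8, B=247.1. 7·(0.6224 − sin(2π·0.6224)/(2π)) = 5.1318 → s = 10.1318
radial distance = base radius + s = 40 + 10.1318 = 50.1318

50.1318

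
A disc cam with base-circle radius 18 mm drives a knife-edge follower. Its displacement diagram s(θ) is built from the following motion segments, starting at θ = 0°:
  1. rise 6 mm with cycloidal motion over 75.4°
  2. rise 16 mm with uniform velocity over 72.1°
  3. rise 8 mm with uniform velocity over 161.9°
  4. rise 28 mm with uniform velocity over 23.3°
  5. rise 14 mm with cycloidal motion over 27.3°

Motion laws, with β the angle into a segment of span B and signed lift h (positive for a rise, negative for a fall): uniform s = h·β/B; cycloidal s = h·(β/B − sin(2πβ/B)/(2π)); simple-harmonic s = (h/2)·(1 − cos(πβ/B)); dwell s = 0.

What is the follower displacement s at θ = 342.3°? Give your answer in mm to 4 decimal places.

seg 1 [0°–75.4°] cycloidal, h=6: full span → s += 6 → s = 6.0000
seg 2 [75.4°–147.5°] uniform, h=16: full span → s += 16 → s = 22.0000
seg 3 [147.5°–309.4°] uniform, h=8: full span → s += 8 → s = 30.0000
seg 4 [309.4°–332.7°] uniform, h=28: full span → s += 28 → s = 58.0000
seg 5 [332.7°–360°] cycloidal, h=14: θ=342.3° here. β=9.6, B=27.3. 14·(0.3516 − sin(2π·0.3516)/(2π)) = 3.1341 → s = 61.1341

61.1341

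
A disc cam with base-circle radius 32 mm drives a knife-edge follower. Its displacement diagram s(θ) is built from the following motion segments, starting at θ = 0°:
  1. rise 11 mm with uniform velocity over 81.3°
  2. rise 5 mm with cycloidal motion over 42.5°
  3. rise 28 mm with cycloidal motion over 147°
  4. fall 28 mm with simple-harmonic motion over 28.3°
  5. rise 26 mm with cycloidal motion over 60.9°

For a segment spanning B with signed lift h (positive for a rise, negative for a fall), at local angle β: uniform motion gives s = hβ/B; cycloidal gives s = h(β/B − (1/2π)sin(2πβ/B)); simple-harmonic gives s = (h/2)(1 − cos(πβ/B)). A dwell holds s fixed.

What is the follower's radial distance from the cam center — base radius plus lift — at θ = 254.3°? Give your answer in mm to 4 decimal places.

seg 1 [0°–81.3°] uniform, h=11: full span → s += 11 → s = 11.0000
seg 2 [81.3°–123.8°] cycloidal, h=5: full span → s += 5 → s = 16.0000
seg 3 [123.8°–270.8°] cycloidal, h=28: θ=254.3° here. β=130.5, B=147. 28·(0.8878 − sin(2π·0.8878)/(2π)) = 27.7459 → s = 43.7459
radial distance = base radius + s = 32 + 43.7459 = 75.7459

75.7459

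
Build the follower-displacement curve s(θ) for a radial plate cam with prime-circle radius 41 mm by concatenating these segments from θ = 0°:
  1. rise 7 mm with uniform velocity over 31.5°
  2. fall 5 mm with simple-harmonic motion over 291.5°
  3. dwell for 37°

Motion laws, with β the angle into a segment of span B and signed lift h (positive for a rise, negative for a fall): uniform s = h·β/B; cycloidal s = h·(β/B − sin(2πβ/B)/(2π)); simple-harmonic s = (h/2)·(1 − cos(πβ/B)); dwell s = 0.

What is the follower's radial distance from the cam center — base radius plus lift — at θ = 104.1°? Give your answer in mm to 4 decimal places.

seg 1 [0°–31.5°] uniform, h=7: full span → s += 7 → s = 7.0000
seg 2 [31.5°–323°] simple-harmonic, h=-5: θ=104.1° here. β=72.6, B=291.5. -5/2·(1 − cos(π·0.2491)) = -0.7270 → s = 6.2730
radial distance = base radius + s = 41 + 6.2730 = 47.2730

47.2730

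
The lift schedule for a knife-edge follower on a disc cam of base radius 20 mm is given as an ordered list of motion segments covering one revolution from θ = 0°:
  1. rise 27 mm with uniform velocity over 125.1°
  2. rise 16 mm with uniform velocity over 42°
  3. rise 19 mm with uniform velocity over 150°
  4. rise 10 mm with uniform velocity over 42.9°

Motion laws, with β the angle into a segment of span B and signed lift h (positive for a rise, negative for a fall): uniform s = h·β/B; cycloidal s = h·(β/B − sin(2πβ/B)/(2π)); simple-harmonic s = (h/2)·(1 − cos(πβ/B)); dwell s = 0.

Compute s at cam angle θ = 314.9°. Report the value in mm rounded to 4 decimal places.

seg 1 [0°–125.1°] uniform, h=27: full span → s += 27 → s = 27.0000
seg 2 [125.1°–167.1°] uniform, h=16: full span → s += 16 → s = 43.0000
seg 3 [167.1°–317.1°] uniform, h=19: θ=314.9° here. β=147.8, B=150. 19·147.8/150 = 18.7213 → s = 61.7213

61.7213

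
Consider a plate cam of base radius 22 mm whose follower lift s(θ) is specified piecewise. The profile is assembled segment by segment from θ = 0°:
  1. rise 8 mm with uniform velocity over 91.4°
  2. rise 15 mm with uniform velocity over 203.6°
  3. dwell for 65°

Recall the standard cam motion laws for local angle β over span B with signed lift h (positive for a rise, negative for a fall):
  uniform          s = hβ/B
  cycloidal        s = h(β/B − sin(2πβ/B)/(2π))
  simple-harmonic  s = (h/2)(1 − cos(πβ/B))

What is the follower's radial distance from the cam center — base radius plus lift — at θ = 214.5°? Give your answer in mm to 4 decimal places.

seg 1 [0°–91.4°] uniform, h=8: full span → s += 8 → s = 8.0000
seg 2 [91.4°–295°] uniform, h=15: θ=214.5° here. β=123.1, B=203.6. 15·123.1/203.6 = 9.0693 → s = 17.0693
radial distance = base radius + s = 22 + 17.0693 = 39.0693

39.0693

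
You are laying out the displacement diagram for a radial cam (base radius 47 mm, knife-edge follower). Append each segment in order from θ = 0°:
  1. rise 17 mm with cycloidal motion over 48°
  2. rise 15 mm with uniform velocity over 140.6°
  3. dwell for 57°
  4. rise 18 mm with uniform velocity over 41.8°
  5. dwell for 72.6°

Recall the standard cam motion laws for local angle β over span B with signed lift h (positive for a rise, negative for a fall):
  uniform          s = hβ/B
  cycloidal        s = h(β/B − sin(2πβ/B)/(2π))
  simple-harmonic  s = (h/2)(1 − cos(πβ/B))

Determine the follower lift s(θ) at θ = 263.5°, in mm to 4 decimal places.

seg 1 [0°–48°] cycloidal, h=17: full span → s += 17 → s = 17.0000
seg 2 [48°–188.6°] uniform, h=15: full span → s += 15 → s = 32.0000
seg 3 [188.6°–245.6°] dwell: s stays 32.0000
seg 4 [245.6°–287.4°] uniform, h=18: θ=263.5° here. β=17.9, B=41.8. 18·17.9/41.8 = 7.7081 → s = 39.7081

39.7081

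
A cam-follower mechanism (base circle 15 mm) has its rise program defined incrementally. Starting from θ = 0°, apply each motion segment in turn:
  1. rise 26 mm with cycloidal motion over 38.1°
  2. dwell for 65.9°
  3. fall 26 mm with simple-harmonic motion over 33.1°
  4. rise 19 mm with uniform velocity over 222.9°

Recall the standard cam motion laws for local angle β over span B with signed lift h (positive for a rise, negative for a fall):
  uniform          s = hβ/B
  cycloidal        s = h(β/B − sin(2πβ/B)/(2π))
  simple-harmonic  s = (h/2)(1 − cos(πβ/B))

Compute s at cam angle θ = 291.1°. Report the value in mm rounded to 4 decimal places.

seg 1 [0°–38.1°] cycloidal, h=26: full span → s += 26 → s = 26.0000
seg 2 [38.1°–104°] dwell: s stays 26.0000
seg 3 [104°–137.1°] simple-harmonic, h=-26: full span → s += -26 → s = 0.0000
seg 4 [137.1°–360°] uniform, h=19: θ=291.1° here. β=154, B=222.9. 19·154/222.9 = 13.1270 → s = 13.1270

13.1270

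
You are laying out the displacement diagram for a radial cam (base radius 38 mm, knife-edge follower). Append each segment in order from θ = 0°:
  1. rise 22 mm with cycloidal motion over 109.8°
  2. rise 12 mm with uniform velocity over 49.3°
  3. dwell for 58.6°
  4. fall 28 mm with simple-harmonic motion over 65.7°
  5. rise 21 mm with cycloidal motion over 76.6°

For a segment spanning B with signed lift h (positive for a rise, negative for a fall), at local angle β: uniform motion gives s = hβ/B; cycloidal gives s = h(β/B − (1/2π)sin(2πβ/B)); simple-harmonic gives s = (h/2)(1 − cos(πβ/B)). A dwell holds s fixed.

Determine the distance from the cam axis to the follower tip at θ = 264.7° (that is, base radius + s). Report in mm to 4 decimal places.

seg 1 [0°–109.8°] cycloidal, h=22: full span → s += 22 → s = 22.0000
seg 2 [109.8°–159.1°] uniform, h=12: full span → s += 12 → s = 34.0000
seg 3 [159.1°–217.7°] dwell: s stays 34.0000
seg 4 [217.7°–283.4°] simple-harmonic, h=-28: θ=264.7° here. β=47, B=65.7. -28/2·(1 − cos(π·0.7154)) = -22.7662 → s = 11.2338
radial distance = base radius + s = 38 + 11.2338 = 49.2338

49.2338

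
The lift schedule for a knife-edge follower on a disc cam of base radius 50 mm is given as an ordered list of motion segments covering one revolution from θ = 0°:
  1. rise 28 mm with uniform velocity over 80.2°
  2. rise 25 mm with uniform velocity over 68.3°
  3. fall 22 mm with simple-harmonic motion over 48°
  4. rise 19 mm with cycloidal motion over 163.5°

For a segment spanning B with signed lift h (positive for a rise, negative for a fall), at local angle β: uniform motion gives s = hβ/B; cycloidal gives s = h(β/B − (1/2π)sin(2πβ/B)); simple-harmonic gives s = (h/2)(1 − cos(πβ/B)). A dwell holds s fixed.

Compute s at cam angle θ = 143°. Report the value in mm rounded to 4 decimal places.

seg 1 [0°–80.2°] uniform, h=28: full span → s += 28 → s = 28.0000
seg 2 [80.2°–148.5°] uniform, h=25: θ=143° here. β=62.8, B=68.3. 25·62.8/68.3 = 22.9868 → s = 50.9868

50.9868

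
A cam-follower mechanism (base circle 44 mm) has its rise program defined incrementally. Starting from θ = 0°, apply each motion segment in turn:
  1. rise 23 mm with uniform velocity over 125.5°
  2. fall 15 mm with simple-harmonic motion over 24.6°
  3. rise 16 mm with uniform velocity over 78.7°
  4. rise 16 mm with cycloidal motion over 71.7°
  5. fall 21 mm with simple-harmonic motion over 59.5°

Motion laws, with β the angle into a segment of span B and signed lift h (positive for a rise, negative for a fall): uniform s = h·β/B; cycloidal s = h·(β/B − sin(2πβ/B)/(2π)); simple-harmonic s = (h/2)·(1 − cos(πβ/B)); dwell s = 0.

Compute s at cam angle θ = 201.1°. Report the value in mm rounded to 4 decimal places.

seg 1 [0°–125.5°] uniform, h=23: full span → s += 23 → s = 23.0000
seg 2 [125.5°–150.1°] simple-harmonic, h=-15: full span → s += -15 → s = 8.0000
seg 3 [150.1°–228.8°] uniform, h=16: θ=201.1° here. β=51, B=78.7. 16·51/78.7 = 10.3685 → s = 18.3685

18.3685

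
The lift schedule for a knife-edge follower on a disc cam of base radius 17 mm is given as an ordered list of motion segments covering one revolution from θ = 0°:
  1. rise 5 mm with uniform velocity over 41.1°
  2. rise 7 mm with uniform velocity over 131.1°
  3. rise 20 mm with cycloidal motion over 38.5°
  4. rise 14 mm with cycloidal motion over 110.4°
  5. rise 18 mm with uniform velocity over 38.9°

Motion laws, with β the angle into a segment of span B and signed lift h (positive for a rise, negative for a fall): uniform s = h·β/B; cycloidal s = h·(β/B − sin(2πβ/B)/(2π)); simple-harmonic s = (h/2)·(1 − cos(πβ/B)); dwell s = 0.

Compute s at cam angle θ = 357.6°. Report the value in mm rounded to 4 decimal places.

seg 1 [0°–41.1°] uniform, h=5: full span → s += 5 → s = 5.0000
seg 2 [41.1°–172.2°] uniform, h=7: full span → s += 7 → s = 12.0000
seg 3 [172.2°–210.7°] cycloidal, h=20: full span → s += 20 → s = 32.0000
seg 4 [210.7°–321.1°] cycloidal, h=14: full span → s += 14 → s = 46.0000
seg 5 [321.1°–360°] uniform, h=18: θ=357.6° here. β=36.5, B=38.9. 18·36.5/38.9 = 16.8895 → s = 62.8895

62.8895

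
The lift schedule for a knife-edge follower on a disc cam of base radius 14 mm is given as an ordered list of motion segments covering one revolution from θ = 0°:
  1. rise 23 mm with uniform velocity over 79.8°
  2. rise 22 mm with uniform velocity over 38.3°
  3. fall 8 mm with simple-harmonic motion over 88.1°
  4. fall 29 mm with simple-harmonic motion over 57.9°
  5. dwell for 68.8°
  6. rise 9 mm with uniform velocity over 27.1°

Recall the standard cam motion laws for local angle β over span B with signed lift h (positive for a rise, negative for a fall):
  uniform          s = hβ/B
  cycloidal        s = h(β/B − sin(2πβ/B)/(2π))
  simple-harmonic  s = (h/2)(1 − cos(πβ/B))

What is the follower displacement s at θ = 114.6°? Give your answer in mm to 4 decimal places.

seg 1 [0°–79.8°] uniform, h=23: full span → s += 23 → s = 23.0000
seg 2 [79.8°–118.1°] uniform, h=22: θ=114.6° here. β=34.8, B=38.3. 22·34.8/38.3 = 19.9896 → s = 42.9896

42.9896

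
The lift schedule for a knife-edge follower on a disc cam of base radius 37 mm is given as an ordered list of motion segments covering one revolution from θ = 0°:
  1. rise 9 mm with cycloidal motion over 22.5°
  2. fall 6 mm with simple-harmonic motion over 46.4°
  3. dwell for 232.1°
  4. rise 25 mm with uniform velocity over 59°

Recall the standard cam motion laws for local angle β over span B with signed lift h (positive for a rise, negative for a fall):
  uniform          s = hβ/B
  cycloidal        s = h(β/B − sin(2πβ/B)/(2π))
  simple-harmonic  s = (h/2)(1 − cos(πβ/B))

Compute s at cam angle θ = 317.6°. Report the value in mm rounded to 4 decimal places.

seg 1 [0°–22.5°] cycloidal, h=9: full span → s += 9 → s = 9.0000
seg 2 [22.5°–68.9°] simple-harmonic, h=-6: full span → s += -6 → s = 3.0000
seg 3 [68.9°–301°] dwell: s stays 3.0000
seg 4 [301°–360°] uniform, h=25: θ=317.6° here. β=16.6, B=59. 25·16.6/59 = 7.0339 → s = 10.0339

10.0339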